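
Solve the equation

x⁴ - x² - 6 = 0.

Let u = x². The equation becomes u² - u - 6 = 0.
Factor: (u + 2)(u - 3) = 0, so u = -2 or u = 3.
x² = -2 < 0 has no real solution.
x² = 3 gives x = ±√(3) ≈ ±1.7321.

x = -1.7321 or x = 1.7321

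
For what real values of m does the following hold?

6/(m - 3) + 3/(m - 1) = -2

Multiply both sides by (m - 3)(m - 1):
6(m - 1) + 3(m - 3) = -2(m - 3)(m - 1).
Expand and collect terms: -2m² - m + 9 = 0.
By the quadratic formula, m = (1 ± √73) / -4, so m ≈ -2.386 or m ≈ 1.886.
Neither value makes a denominator zero (m ≠ 3, m ≠ 1), so both are valid.

m = -2.386 or m = 1.886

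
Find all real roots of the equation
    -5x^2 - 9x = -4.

Rearrange to standard form: -5x^2 - 9x + 4 = 0.
Discriminant: (-9)^2 - 4*(-5)*4 = 161.
Quadratic formula: x = (9 +/- sqrt(161)) / (-10).
So x = -sqrt(161)/10 - 9/10 ~= -2.1689 or x = -9/10 + sqrt(161)/10 ~= 0.3689.

x = -2.1689 or x = 0.3689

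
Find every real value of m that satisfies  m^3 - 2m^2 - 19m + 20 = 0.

m = -4 or m = 1 or m = 5

Possible rational roots are divisors of 20. Testing m = -4 gives 0, so (m + 4) is a factor.
Divide: m^3 - 2m^2 - 19m + 20 = (m + 4)(m^2 - 6m + 5).
Factor the quadratic: m = 5 or m = 1.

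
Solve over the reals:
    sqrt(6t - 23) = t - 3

t = 4 or t = 8

Square both sides: 6t - 23 = (t - 3)^2.
Expand and rearrange: t^2 - 12t + 32 = 0.
Solving gives t = 8 or t = 4.
Check each candidate in the original equation:
  t = 8: sqrt(25) = 5, while t - 3 = 5 — valid.
  t = 4: sqrt(1) = 1, while t - 3 = 1 — valid.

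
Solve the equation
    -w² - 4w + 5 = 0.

Factor: -1(w - 1)(w + 5) = 0.
So w = 1 or w = -5.

w = -5 or w = 1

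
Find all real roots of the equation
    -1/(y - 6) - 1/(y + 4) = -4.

Multiply both sides by (y - 6)(y + 4):
-(y + 4) - (y - 6) = -4(y - 6)(y + 4).
Expand and collect terms: -4y² + 10y + 94 = 0.
By the quadratic formula, y = (-10 ± √1604) / -8, so y ≈ -3.7562 or y ≈ 6.2562.
Neither value makes a denominator zero (y ≠ 6, y ≠ -4), so both are valid.

y = -3.7562 or y = 6.2562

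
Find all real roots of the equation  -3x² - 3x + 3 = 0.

x = -1.618 or x = 0.618

Discriminant: (-3)² − 4·(-3)·3 = 45.
Quadratic formula: x = (3 ± √45) / (-6).
So x = -√(5)/2 - 1/2 ≈ -1.618 or x = -1/2 + √(5)/2 ≈ 0.618.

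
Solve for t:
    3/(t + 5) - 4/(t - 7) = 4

t = -4.1763 or t = 5.9263

Multiply both sides by (t + 5)(t - 7):
3(t - 7) - 4(t + 5) = 4(t + 5)(t - 7).
Expand and collect terms: 4t^2 - 7t - 99 = 0.
By the quadratic formula, t = (7 +/- sqrt(1633)) / 8, so t ~= 5.9263 or t ~= -4.1763.
Neither value makes a denominator zero (t != -5, t != 7), so both are valid.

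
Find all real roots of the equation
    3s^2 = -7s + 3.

Rearrange to standard form: 3s^2 + 7s - 3 = 0.
Discriminant: (7)^2 - 4*3*(-3) = 85.
Quadratic formula: s = (-7 +/- sqrt(85)) / 6.
So s = -7/6 + sqrt(85)/6 ~= 0.3699 or s = -sqrt(85)/6 - 7/6 ~= -2.7033.

s = -2.7033 or s = 0.3699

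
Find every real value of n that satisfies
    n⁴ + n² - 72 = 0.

n = -2.8284 or n = 2.8284

Let u = n². The equation becomes u² + u - 72 = 0.
Factor: (u + 9)(u - 8) = 0, so u = -9 or u = 8.
n² = -9 < 0 has no real solution.
n² = 8 gives n = ±2·√(2) ≈ ±2.8284.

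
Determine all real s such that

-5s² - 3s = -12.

s = -1.878 or s = 1.278

Rearrange to standard form: -5s² - 3s + 12 = 0.
Discriminant: (-3)² − 4·(-5)·12 = 249.
Quadratic formula: s = (3 ± √249) / (-10).
So s = -√(249)/10 - 3/10 ≈ -1.878 or s = -3/10 + √(249)/10 ≈ 1.278.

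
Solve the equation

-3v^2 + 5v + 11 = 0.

v = -1.255 or v = 2.9217

Discriminant: (5)^2 - 4*(-3)*11 = 157.
Quadratic formula: v = (-5 +/- sqrt(157)) / (-6).
So v = 5/6 - sqrt(157)/6 ~= -1.255 or v = 5/6 + sqrt(157)/6 ~= 2.9217.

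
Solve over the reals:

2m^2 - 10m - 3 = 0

m = -0.2839 or m = 5.2839

Discriminant: (-10)^2 - 4*2*(-3) = 124.
Quadratic formula: m = (10 +/- sqrt(124)) / 4.
So m = 5/2 + sqrt(31)/2 ~= 5.2839 or m = 5/2 - sqrt(31)/2 ~= -0.2839.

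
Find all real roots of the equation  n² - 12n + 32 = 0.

n = 4 or n = 8

Factor: (n - 8)(n - 4) = 0.
So n = 8 or n = 4.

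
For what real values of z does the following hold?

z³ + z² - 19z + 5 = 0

Possible rational roots are divisors of 5. Testing z = -5 gives 0, so (z + 5) is a factor.
Divide: z³ + z² - 19z + 5 = (z + 5)(z² - 4z + 1).
Apply the quadratic formula to z² - 4z + 1 = 0: z = (4 ± √12)/2, i.e. z ≈ 3.7321 or z ≈ 0.2679.

z = -5 or z = 0.2679 or z = 3.7321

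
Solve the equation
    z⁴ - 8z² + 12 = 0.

z = -2.4495 or z = -1.4142 or z = 1.4142 or z = 2.4495

Let u = z². The equation becomes u² - 8u + 12 = 0.
Factor: (u - 6)(u - 2) = 0, so u = 6 or u = 2.
z² = 6 gives z = ±√(6) ≈ ±2.4495.
z² = 2 gives z = ±√(2) ≈ ±1.4142.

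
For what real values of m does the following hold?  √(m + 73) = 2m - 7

m = 8

Square both sides: m + 73 = (2m - 7)².
Expand and rearrange: 4m² - 29m - 24 = 0.
Solving gives m = 8 or m = -0.75.
Check each candidate in the original equation:
  m = 8: √(81) = 9, while 2m - 7 = 9 — valid.
  m = -0.75: √(72.25) = 8.5, while 2m - 7 = -8.5 — extraneous.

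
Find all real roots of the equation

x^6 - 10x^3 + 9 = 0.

x = 1 or x = 2.0801

Let u = x^3. The equation becomes u^2 - 10u + 9 = 0.
Factor: (u - 9)(u - 1) = 0, so u = 9 or u = 1.
x^3 = 9 gives x = (9)^(1/3) ~= 2.0801.
x^3 = 1 gives x = 1.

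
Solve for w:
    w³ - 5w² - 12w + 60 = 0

w = -3.4641 or w = 3.4641 or w = 5

Possible rational roots are divisors of 60. Testing w = 5 gives 0, so (w - 5) is a factor.
Divide: w³ - 5w² - 12w + 60 = (w - 5)(w² - 12).
Apply the quadratic formula to w² - 12 = 0: w = (0 ± √48)/2, i.e. w ≈ 3.4641 or w ≈ -3.4641.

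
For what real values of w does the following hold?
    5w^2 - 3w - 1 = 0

Discriminant: (-3)^2 - 4*5*(-1) = 29.
Quadratic formula: w = (3 +/- sqrt(29)) / 10.
So w = 3/10 + sqrt(29)/10 ~= 0.8385 or w = 3/10 - sqrt(29)/10 ~= -0.2385.

w = -0.2385 or w = 0.8385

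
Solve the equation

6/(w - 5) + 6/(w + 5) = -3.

Multiply both sides by (w - 5)(w + 5):
6(w + 5) + 6(w - 5) = -3(w - 5)(w + 5).
Expand and collect terms: -3w^2 - 12w + 75 = 0.
By the quadratic formula, w = (12 +/- sqrt(1044)) / -6, so w ~= -7.3852 or w ~= 3.3852.
Neither value makes a denominator zero (w != 5, w != -5), so both are valid.

w = -7.3852 or w = 3.3852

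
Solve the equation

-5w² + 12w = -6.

Rearrange to standard form: -5w² + 12w + 6 = 0.
Discriminant: (12)² − 4·(-5)·6 = 264.
Quadratic formula: w = (-12 ± √264) / (-10).
So w = 6/5 - √(66)/5 ≈ -0.4248 or w = 6/5 + √(66)/5 ≈ 2.8248.

w = -0.4248 or w = 2.8248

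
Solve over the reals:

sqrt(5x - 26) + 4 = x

x = 6 or x = 7

Isolate the radical: sqrt(5x - 26) = x - 4.
Square both sides: 5x - 26 = (x - 4)^2.
Expand and rearrange: x^2 - 13x + 42 = 0.
Solving gives x = 7 or x = 6.
Check each candidate in the original equation:
  x = 7: sqrt(9) = 3, while x - 4 = 3 — valid.
  x = 6: sqrt(4) = 2, while x - 4 = 2 — valid.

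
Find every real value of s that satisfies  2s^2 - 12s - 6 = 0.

Discriminant: (-12)^2 - 4*2*(-6) = 192.
Quadratic formula: s = (12 +/- sqrt(192)) / 4.
So s = 3 + 2*sqrt(3) ~= 6.4641 or s = 3 - 2*sqrt(3) ~= -0.4641.

s = -0.4641 or s = 6.4641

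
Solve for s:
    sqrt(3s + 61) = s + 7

s = 1

Square both sides: 3s + 61 = (s + 7)^2.
Expand and rearrange: s^2 + 11s - 12 = 0.
Solving gives s = 1 or s = -12.
Check each candidate in the original equation:
  s = 1: sqrt(64) = 8, while s + 7 = 8 — valid.
  s = -12: sqrt(25) = 5, while s + 7 = -5 — extraneous.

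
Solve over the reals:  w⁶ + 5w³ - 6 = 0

Let u = w³. The equation becomes u² + 5u - 6 = 0.
Factor: (u + 6)(u - 1) = 0, so u = -6 or u = 1.
w³ = -6 gives w = -∛(6) ≈ -1.8171.
w³ = 1 gives w = 1.

w = -1.8171 or w = 1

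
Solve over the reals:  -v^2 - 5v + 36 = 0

Factor: -1(v - 4)(v + 9) = 0.
So v = 4 or v = -9.

v = -9 or v = 4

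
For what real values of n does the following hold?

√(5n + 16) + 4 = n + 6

n = 4

Isolate the radical: √(5n + 16) = n + 2.
Square both sides: 5n + 16 = (n + 2)².
Expand and rearrange: n² - n - 12 = 0.
Solving gives n = 4 or n = -3.
Check each candidate in the original equation:
  n = 4: √(36) = 6, while n + 2 = 6 — valid.
  n = -3: √(1) = 1, while n + 2 = -1 — extraneous.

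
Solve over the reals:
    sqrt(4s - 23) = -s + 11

Square both sides: 4s - 23 = (-s + 11)^2.
Expand and rearrange: s^2 - 26s + 144 = 0.
Solving gives s = 18 or s = 8.
Check each candidate in the original equation:
  s = 18: sqrt(49) = 7, while -s + 11 = -7 — extraneous.
  s = 8: sqrt(9) = 3, while -s + 11 = 3 — valid.

s = 8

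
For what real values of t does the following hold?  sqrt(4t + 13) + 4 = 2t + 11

Isolate the radical: sqrt(4t + 13) = 2t + 7.
Square both sides: 4t + 13 = (2t + 7)^2.
Expand and rearrange: 4t^2 + 24t + 36 = 0.
This gives the repeated root t = -3.
Check in the original equation:
  t = -3: sqrt(1) = 1, while 2t + 7 = 1 — valid.

t = -3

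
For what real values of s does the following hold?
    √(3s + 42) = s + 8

Square both sides: 3s + 42 = (s + 8)².
Expand and rearrange: s² + 13s + 22 = 0.
Solving gives s = -2 or s = -11.
Check each candidate in the original equation:
  s = -2: √(36) = 6, while s + 8 = 6 — valid.
  s = -11: √(9) = 3, while s + 8 = -3 — extraneous.

s = -2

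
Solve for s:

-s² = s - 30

s = -6 or s = 5

Bring every term to one side: -s² - s + 30 = 0.
Factor: -1(s - 5)(s + 6) = 0.
So s = 5 or s = -6.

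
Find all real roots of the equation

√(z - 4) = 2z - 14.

Square both sides: z - 4 = (2z - 14)².
Expand and rearrange: 4z² - 57z + 200 = 0.
Solving gives z = 8 or z = 6.25.
Check each candidate in the original equation:
  z = 8: √(4) = 2, while 2z - 14 = 2 — valid.
  z = 6.25: √(2.25) = 1.5, while 2z - 14 = -1.5 — extraneous.

z = 8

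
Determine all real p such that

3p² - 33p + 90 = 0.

p = 5 or p = 6

Factor: 3(p - 5)(p - 6) = 0.
So p = 5 or p = 6.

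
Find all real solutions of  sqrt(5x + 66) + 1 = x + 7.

Isolate the radical: sqrt(5x + 66) = x + 6.
Square both sides: 5x + 66 = (x + 6)^2.
Expand and rearrange: x^2 + 7x - 30 = 0.
Solving gives x = 3 or x = -10.
Check each candidate in the original equation:
  x = 3: sqrt(81) = 9, while x + 6 = 9 — valid.
  x = -10: sqrt(16) = 4, while x + 6 = -4 — extraneous.

x = 3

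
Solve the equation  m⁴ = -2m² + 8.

Let u = m². The equation becomes u² + 2u - 8 = 0.
Factor: (u - 2)(u + 4) = 0, so u = 2 or u = -4.
m² = 2 gives m = ±√(2) ≈ ±1.4142.
m² = -4 < 0 has no real solution.

m = -1.4142 or m = 1.4142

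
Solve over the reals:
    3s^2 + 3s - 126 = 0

Factor: 3(s - 6)(s + 7) = 0.
So s = 6 or s = -7.

s = -7 or s = 6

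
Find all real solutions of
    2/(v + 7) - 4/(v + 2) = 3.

v = -6 or v = -3.6667

Multiply both sides by (v + 7)(v + 2):
2(v + 2) - 4(v + 7) = 3(v + 7)(v + 2).
Expand and collect terms: 3v^2 + 29v + 66 = 0.
Factor or apply the quadratic formula: v = -3.6667 or v = -6.
Neither value makes a denominator zero (v != -7, v != -2), so both are valid.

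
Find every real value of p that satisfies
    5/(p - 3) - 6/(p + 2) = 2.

p = -4.2291 or p = 4.7291

Multiply both sides by (p - 3)(p + 2):
5(p + 2) - 6(p - 3) = 2(p - 3)(p + 2).
Expand and collect terms: 2p² - p - 40 = 0.
By the quadratic formula, p = (1 ± √321) / 4, so p ≈ 4.7291 or p ≈ -4.2291.
Neither value makes a denominator zero (p ≠ 3, p ≠ -2), so both are valid.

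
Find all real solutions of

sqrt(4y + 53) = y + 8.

Square both sides: 4y + 53 = (y + 8)^2.
Expand and rearrange: y^2 + 12y + 11 = 0.
Solving gives y = -1 or y = -11.
Check each candidate in the original equation:
  y = -1: sqrt(49) = 7, while y + 8 = 7 — valid.
  y = -11: sqrt(9) = 3, while y + 8 = -3 — extraneous.

y = -1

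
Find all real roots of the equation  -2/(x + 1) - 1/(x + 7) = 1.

x = -8.3723 or x = -2.6277

Multiply both sides by (x + 1)(x + 7):
-2(x + 7) - (x + 1) = (x + 1)(x + 7).
Expand and collect terms: x² + 11x + 22 = 0.
By the quadratic formula, x = (-11 ± √33) / 2, so x ≈ -2.6277 or x ≈ -8.3723.
Neither value makes a denominator zero (x ≠ -1, x ≠ -7), so both are valid.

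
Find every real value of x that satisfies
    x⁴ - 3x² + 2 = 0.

x = -1.4142 or x = -1 or x = 1 or x = 1.4142

Let u = x². The equation becomes u² - 3u + 2 = 0.
Factor: (u - 1)(u - 2) = 0, so u = 1 or u = 2.
x² = 1 gives x = ±1.
x² = 2 gives x = ±√(2) ≈ ±1.4142.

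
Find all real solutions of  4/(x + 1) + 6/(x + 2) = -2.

x = -6.6458 or x = -1.3542

Multiply both sides by (x + 1)(x + 2):
4(x + 2) + 6(x + 1) = -2(x + 1)(x + 2).
Expand and collect terms: -2x² - 16x - 18 = 0.
By the quadratic formula, x = (16 ± √112) / -4, so x ≈ -6.6458 or x ≈ -1.3542.
Neither value makes a denominator zero (x ≠ -1, x ≠ -2), so both are valid.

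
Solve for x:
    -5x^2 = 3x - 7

x = -1.5207 or x = 0.9207

Rearrange to standard form: -5x^2 - 3x + 7 = 0.
Discriminant: (-3)^2 - 4*(-5)*7 = 149.
Quadratic formula: x = (3 +/- sqrt(149)) / (-10).
So x = -sqrt(149)/10 - 3/10 ~= -1.5207 or x = -3/10 + sqrt(149)/10 ~= 0.9207.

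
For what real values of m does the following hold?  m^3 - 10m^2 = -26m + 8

m = 0.3542 or m = 4 or m = 5.6458

Rearrange: m^3 - 10m^2 + 26m - 8 = 0.
Possible rational roots are divisors of -8. Testing m = 4 gives 0, so (m - 4) is a factor.
Divide: m^3 - 10m^2 + 26m - 8 = (m - 4)(m^2 - 6m + 2).
Apply the quadratic formula to m^2 - 6m + 2 = 0: m = (6 +/- sqrt(28))/2, i.e. m ~= 5.6458 or m ~= 0.3542.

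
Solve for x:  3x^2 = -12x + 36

x = -6 or x = 2

Bring every term to one side: 3x^2 + 12x - 36 = 0.
Factor: 3(x - 2)(x + 6) = 0.
So x = 2 or x = -6.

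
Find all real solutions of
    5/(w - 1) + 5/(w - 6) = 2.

w = 2.4645 or w = 9.5355

Multiply both sides by (w - 1)(w - 6):
5(w - 6) + 5(w - 1) = 2(w - 1)(w - 6).
Expand and collect terms: 2w² - 24w + 47 = 0.
By the quadratic formula, w = (24 ± √200) / 4, so w ≈ 9.5355 or w ≈ 2.4645.
Neither value makes a denominator zero (w ≠ 1, w ≠ 6), so both are valid.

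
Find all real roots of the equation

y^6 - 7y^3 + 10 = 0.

Let u = y^3. The equation becomes u^2 - 7u + 10 = 0.
Factor: (u - 2)(u - 5) = 0, so u = 2 or u = 5.
y^3 = 2 gives y = (2)^(1/3) ~= 1.2599.
y^3 = 5 gives y = (5)^(1/3) ~= 1.71.

y = 1.2599 or y = 1.71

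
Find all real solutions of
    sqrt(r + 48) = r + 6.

Square both sides: r + 48 = (r + 6)^2.
Expand and rearrange: r^2 + 11r - 12 = 0.
Solving gives r = 1 or r = -12.
Check each candidate in the original equation:
  r = 1: sqrt(49) = 7, while r + 6 = 7 — valid.
  r = -12: sqrt(36) = 6, while r + 6 = -6 — extraneous.

r = 1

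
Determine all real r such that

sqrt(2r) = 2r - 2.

Square both sides: 2r = (2r - 2)^2.
Expand and rearrange: 4r^2 - 10r + 4 = 0.
Solving gives r = 2 or r = 0.5.
Check each candidate in the original equation:
  r = 2: sqrt(4) = 2, while 2r - 2 = 2 — valid.
  r = 0.5: sqrt(1) = 1, while 2r - 2 = -1 — extraneous.

r = 2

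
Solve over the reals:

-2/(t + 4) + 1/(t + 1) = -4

Multiply both sides by (t + 4)(t + 1):
-2(t + 1) + (t + 4) = -4(t + 4)(t + 1).
Expand and collect terms: -4t^2 - 19t - 18 = 0.
By the quadratic formula, t = (19 +/- sqrt(73)) / -8, so t ~= -3.443 or t ~= -1.307.
Neither value makes a denominator zero (t != -4, t != -1), so both are valid.

t = -3.443 or t = -1.307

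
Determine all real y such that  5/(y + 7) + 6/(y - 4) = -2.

y = -10.1714 or y = 1.6714

Multiply both sides by (y + 7)(y - 4):
5(y - 4) + 6(y + 7) = -2(y + 7)(y - 4).
Expand and collect terms: -2y² - 17y + 34 = 0.
By the quadratic formula, y = (17 ± √561) / -4, so y ≈ -10.1714 or y ≈ 1.6714.
Neither value makes a denominator zero (y ≠ -7, y ≠ 4), so both are valid.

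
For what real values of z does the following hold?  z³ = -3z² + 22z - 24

Rearrange: z³ + 3z² - 22z + 24 = 0.
Possible rational roots are divisors of 24. Testing z = 2 gives 0, so (z - 2) is a factor.
Divide: z³ + 3z² - 22z + 24 = (z - 2)(z² + 5z - 12).
Apply the quadratic formula to z² + 5z - 12 = 0: z = (-5 ± √73)/2, i.e. z ≈ 1.772 or z ≈ -6.772.

z = -6.772 or z = 1.772 or z = 2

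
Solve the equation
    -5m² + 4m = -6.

m = -0.7662 or m = 1.5662

Rearrange to standard form: -5m² + 4m + 6 = 0.
Discriminant: (4)² − 4·(-5)·6 = 136.
Quadratic formula: m = (-4 ± √136) / (-10).
So m = 2/5 - √(34)/5 ≈ -0.7662 or m = 2/5 + √(34)/5 ≈ 1.5662.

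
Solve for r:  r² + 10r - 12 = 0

r = -11.0828 or r = 1.0828

Discriminant: (10)² − 4·1·(-12) = 148.
Quadratic formula: r = (-10 ± √148) / 2.
So r = -5 + √(37) ≈ 1.0828 or r = -√(37) - 5 ≈ -11.0828.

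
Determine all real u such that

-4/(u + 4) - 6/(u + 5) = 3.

u = -8 or u = -4.3333

Multiply both sides by (u + 4)(u + 5):
-4(u + 5) - 6(u + 4) = 3(u + 4)(u + 5).
Expand and collect terms: 3u^2 + 37u + 104 = 0.
Factor or apply the quadratic formula: u = -4.3333 or u = -8.
Neither value makes a denominator zero (u != -4, u != -5), so both are valid.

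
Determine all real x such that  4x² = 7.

Rearrange to standard form: 4x² - 7 = 0.
Discriminant: (0)² − 4·4·(-7) = 112.
Quadratic formula: x = (0 ± √112) / 8.
So x = √(7)/2 ≈ 1.3229 or x = -√(7)/2 ≈ -1.3229.

x = -1.3229 or x = 1.3229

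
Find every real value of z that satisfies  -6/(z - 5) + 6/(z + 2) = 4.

z = 0.1771 or z = 2.8229

Multiply both sides by (z - 5)(z + 2):
-6(z + 2) + 6(z - 5) = 4(z - 5)(z + 2).
Expand and collect terms: 4z^2 - 12z + 2 = 0.
By the quadratic formula, z = (12 +/- sqrt(112)) / 8, so z ~= 2.8229 or z ~= 0.1771.
Neither value makes a denominator zero (z != 5, z != -2), so both are valid.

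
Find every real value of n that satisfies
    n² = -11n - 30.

Bring every term to one side: n² + 11n + 30 = 0.
Factor: (n + 5)(n + 6) = 0.
So n = -5 or n = -6.

n = -6 or n = -5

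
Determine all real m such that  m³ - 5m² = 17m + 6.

Rearrange: m³ - 5m² - 17m - 6 = 0.
Possible rational roots are divisors of -6. Testing m = -2 gives 0, so (m + 2) is a factor.
Divide: m³ - 5m² - 17m - 6 = (m + 2)(m² - 7m - 3).
Apply the quadratic formula to m² - 7m - 3 = 0: m = (7 ± √61)/2, i.e. m ≈ 7.4051 or m ≈ -0.4051.

m = -2 or m = -0.4051 or m = 7.4051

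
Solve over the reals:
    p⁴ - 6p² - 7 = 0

Let u = p². The equation becomes u² - 6u - 7 = 0.
Factor: (u - 7)(u + 1) = 0, so u = 7 or u = -1.
p² = 7 gives p = ±√(7) ≈ ±2.6458.
p² = -1 < 0 has no real solution.

p = -2.6458 or p = 2.6458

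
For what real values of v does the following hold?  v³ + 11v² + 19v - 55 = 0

v = -7.4721 or v = -5 or v = 1.4721

Possible rational roots are divisors of -55. Testing v = -5 gives 0, so (v + 5) is a factor.
Divide: v³ + 11v² + 19v - 55 = (v + 5)(v² + 6v - 11).
Apply the quadratic formula to v² + 6v - 11 = 0: v = (-6 ± √80)/2, i.e. v ≈ 1.4721 or v ≈ -7.4721.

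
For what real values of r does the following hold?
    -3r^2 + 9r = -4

r = -0.393 or r = 3.393

Rearrange to standard form: -3r^2 + 9r + 4 = 0.
Discriminant: (9)^2 - 4*(-3)*4 = 129.
Quadratic formula: r = (-9 +/- sqrt(129)) / (-6).
So r = 3/2 - sqrt(129)/6 ~= -0.393 or r = 3/2 + sqrt(129)/6 ~= 3.393.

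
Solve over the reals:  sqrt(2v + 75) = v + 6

Square both sides: 2v + 75 = (v + 6)^2.
Expand and rearrange: v^2 + 10v - 39 = 0.
Solving gives v = 3 or v = -13.
Check each candidate in the original equation:
  v = 3: sqrt(81) = 9, while v + 6 = 9 — valid.
  v = -13: sqrt(49) = 7, while v + 6 = -7 — extraneous.

v = 3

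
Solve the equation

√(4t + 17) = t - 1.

Square both sides: 4t + 17 = (t - 1)².
Expand and rearrange: t² - 6t - 16 = 0.
Solving gives t = 8 or t = -2.
Check each candidate in the original equation:
  t = 8: √(49) = 7, while t - 1 = 7 — valid.
  t = -2: √(9) = 3, while t - 1 = -3 — extraneous.

t = 8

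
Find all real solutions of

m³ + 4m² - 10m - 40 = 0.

m = -4 or m = -3.1623 or m = 3.1623

Possible rational roots are divisors of -40. Testing m = -4 gives 0, so (m + 4) is a factor.
Divide: m³ + 4m² - 10m - 40 = (m + 4)(m² - 10).
Apply the quadratic formula to m² - 10 = 0: m = (0 ± √40)/2, i.e. m ≈ 3.1623 or m ≈ -3.1623.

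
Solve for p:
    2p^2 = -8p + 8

Rearrange to standard form: 2p^2 + 8p - 8 = 0.
Discriminant: (8)^2 - 4*2*(-8) = 128.
Quadratic formula: p = (-8 +/- sqrt(128)) / 4.
So p = -2 + 2*sqrt(2) ~= 0.8284 or p = -2*sqrt(2) - 2 ~= -4.8284.

p = -4.8284 or p = 0.8284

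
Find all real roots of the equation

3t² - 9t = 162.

Bring every term to one side: 3t² - 9t - 162 = 0.
Factor: 3(t + 6)(t - 9) = 0.
So t = -6 or t = 9.

t = -6 or t = 9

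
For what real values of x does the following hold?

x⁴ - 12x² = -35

Let u = x². The equation becomes u² - 12u + 35 = 0.
Factor: (u - 5)(u - 7) = 0, so u = 5 or u = 7.
x² = 5 gives x = ±√(5) ≈ ±2.2361.
x² = 7 gives x = ±√(7) ≈ ±2.6458.

x = -2.6458 or x = -2.2361 or x = 2.2361 or x = 2.6458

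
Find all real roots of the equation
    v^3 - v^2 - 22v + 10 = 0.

Possible rational roots are divisors of 10. Testing v = 5 gives 0, so (v - 5) is a factor.
Divide: v^3 - v^2 - 22v + 10 = (v - 5)(v^2 + 4v - 2).
Apply the quadratic formula to v^2 + 4v - 2 = 0: v = (-4 +/- sqrt(24))/2, i.e. v ~= 0.4495 or v ~= -4.4495.

v = -4.4495 or v = 0.4495 or v = 5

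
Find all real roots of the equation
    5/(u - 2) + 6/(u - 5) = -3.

u = -0.5941 or u = 3.9274

Multiply both sides by (u - 2)(u - 5):
5(u - 5) + 6(u - 2) = -3(u - 2)(u - 5).
Expand and collect terms: -3u² + 10u + 7 = 0.
By the quadratic formula, u = (-10 ± √184) / -6, so u ≈ -0.5941 or u ≈ 3.9274.
Neither value makes a denominator zero (u ≠ 2, u ≠ 5), so both are valid.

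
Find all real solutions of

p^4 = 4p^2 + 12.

Let u = p^2. The equation becomes u^2 - 4u - 12 = 0.
Factor: (u - 6)(u + 2) = 0, so u = 6 or u = -2.
p^2 = 6 gives p = +/-sqrt(6) ~= +/-2.4495.
p^2 = -2 < 0 has no real solution.

p = -2.4495 or p = 2.4495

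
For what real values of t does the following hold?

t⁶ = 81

Let u = t³. The equation becomes u² - 81 = 0.
Factor: (u + 9)(u - 9) = 0, so u = -9 or u = 9.
t³ = -9 gives t = -∛(9) ≈ -2.0801.
t³ = 9 gives t = ∛(9) ≈ 2.0801.

t = -2.0801 or t = 2.0801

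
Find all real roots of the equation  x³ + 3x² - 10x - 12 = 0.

x = -4.6056 or x = -1 or x = 2.6056

Possible rational roots are divisors of -12. Testing x = -1 gives 0, so (x + 1) is a factor.
Divide: x³ + 3x² - 10x - 12 = (x + 1)(x² + 2x - 12).
Apply the quadratic formula to x² + 2x - 12 = 0: x = (-2 ± √52)/2, i.e. x ≈ 2.6056 or x ≈ -4.6056.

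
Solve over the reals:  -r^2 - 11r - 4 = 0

r = -10.6235 or r = -0.3765

Discriminant: (-11)^2 - 4*(-1)*(-4) = 105.
Quadratic formula: r = (11 +/- sqrt(105)) / (-2).
So r = -11/2 - sqrt(105)/2 ~= -10.6235 or r = -11/2 + sqrt(105)/2 ~= -0.3765.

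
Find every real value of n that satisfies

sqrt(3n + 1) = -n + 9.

Square both sides: 3n + 1 = (-n + 9)^2.
Expand and rearrange: n^2 - 21n + 80 = 0.
Solving gives n = 16 or n = 5.
Check each candidate in the original equation:
  n = 16: sqrt(49) = 7, while -n + 9 = -7 — extraneous.
  n = 5: sqrt(16) = 4, while -n + 9 = 4 — valid.

n = 5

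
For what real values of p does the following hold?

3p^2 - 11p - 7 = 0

p = -0.553 or p = 4.2196

Discriminant: (-11)^2 - 4*3*(-7) = 205.
Quadratic formula: p = (11 +/- sqrt(205)) / 6.
So p = 11/6 + sqrt(205)/6 ~= 4.2196 or p = 11/6 - sqrt(205)/6 ~= -0.553.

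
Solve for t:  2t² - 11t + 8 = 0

Discriminant: (-11)² − 4·2·8 = 57.
Quadratic formula: t = (11 ± √57) / 4.
So t = √(57)/4 + 11/4 ≈ 4.6375 or t = 11/4 - √(57)/4 ≈ 0.8625.

t = 0.8625 or t = 4.6375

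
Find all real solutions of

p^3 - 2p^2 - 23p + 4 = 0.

p = -4 or p = 0.1716 or p = 5.8284

Possible rational roots are divisors of 4. Testing p = -4 gives 0, so (p + 4) is a factor.
Divide: p^3 - 2p^2 - 23p + 4 = (p + 4)(p^2 - 6p + 1).
Apply the quadratic formula to p^2 - 6p + 1 = 0: p = (6 +/- sqrt(32))/2, i.e. p ~= 5.8284 or p ~= 0.1716.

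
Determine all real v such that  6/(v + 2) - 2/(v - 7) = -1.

Multiply both sides by (v + 2)(v - 7):
6(v - 7) - 2(v + 2) = -(v + 2)(v - 7).
Expand and collect terms: -v^2 + v + 60 = 0.
By the quadratic formula, v = (-1 +/- sqrt(241)) / -2, so v ~= -7.2621 or v ~= 8.2621.
Neither value makes a denominator zero (v != -2, v != 7), so both are valid.

v = -7.2621 or v = 8.2621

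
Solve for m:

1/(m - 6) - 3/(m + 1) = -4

Multiply both sides by (m - 6)(m + 1):
(m + 1) - 3(m - 6) = -4(m - 6)(m + 1).
Expand and collect terms: -4m^2 + 22m + 5 = 0.
By the quadratic formula, m = (-22 +/- sqrt(564)) / -8, so m ~= -0.2186 or m ~= 5.7186.
Neither value makes a denominator zero (m != 6, m != -1), so both are valid.

m = -0.2186 or m = 5.7186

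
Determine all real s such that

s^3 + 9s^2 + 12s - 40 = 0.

Possible rational roots are divisors of -40. Testing s = -5 gives 0, so (s + 5) is a factor.
Divide: s^3 + 9s^2 + 12s - 40 = (s + 5)(s^2 + 4s - 8).
Apply the quadratic formula to s^2 + 4s - 8 = 0: s = (-4 +/- sqrt(48))/2, i.e. s ~= 1.4641 or s ~= -5.4641.

s = -5.4641 or s = -5 or s = 1.4641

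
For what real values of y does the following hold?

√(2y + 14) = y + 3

Square both sides: 2y + 14 = (y + 3)².
Expand and rearrange: y² + 4y - 5 = 0.
Solving gives y = 1 or y = -5.
Check each candidate in the original equation:
  y = 1: √(16) = 4, while y + 3 = 4 — valid.
  y = -5: √(4) = 2, while y + 3 = -2 — extraneous.

y = 1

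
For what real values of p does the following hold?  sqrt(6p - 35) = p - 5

p = 6 or p = 10

Square both sides: 6p - 35 = (p - 5)^2.
Expand and rearrange: p^2 - 16p + 60 = 0.
Solving gives p = 10 or p = 6.
Check each candidate in the original equation:
  p = 10: sqrt(25) = 5, while p - 5 = 5 — valid.
  p = 6: sqrt(1) = 1, while p - 5 = 1 — valid.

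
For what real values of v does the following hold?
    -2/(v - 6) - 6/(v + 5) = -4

v = -3.5744 or v = 6.5744

Multiply both sides by (v - 6)(v + 5):
-2(v + 5) - 6(v - 6) = -4(v - 6)(v + 5).
Expand and collect terms: -4v^2 + 12v + 94 = 0.
By the quadratic formula, v = (-12 +/- sqrt(1648)) / -8, so v ~= -3.5744 or v ~= 6.5744.
Neither value makes a denominator zero (v != 6, v != -5), so both are valid.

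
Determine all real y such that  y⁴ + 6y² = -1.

Let u = y². The equation becomes u² + 6u + 1 = 0.
By the quadratic formula, u = -3 + 2·√(2) or u = -3 - 2·√(2).
y² = -3 + 2·√(2) < 0 has no real solution.
y² = -3 - 2·√(2) < 0 has no real solution.

No real solutions.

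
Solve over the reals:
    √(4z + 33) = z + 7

Square both sides: 4z + 33 = (z + 7)².
Expand and rearrange: z² + 10z + 16 = 0.
Solving gives z = -2 or z = -8.
Check each candidate in the original equation:
  z = -2: √(25) = 5, while z + 7 = 5 — valid.
  z = -8: √(1) = 1, while z + 7 = -1 — extraneous.

z = -2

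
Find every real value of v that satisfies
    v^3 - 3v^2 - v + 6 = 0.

v = -1.3028 or v = 2 or v = 2.3028

Possible rational roots are divisors of 6. Testing v = 2 gives 0, so (v - 2) is a factor.
Divide: v^3 - 3v^2 - v + 6 = (v - 2)(v^2 - v - 3).
Apply the quadratic formula to v^2 - v - 3 = 0: v = (1 +/- sqrt(13))/2, i.e. v ~= 2.3028 or v ~= -1.3028.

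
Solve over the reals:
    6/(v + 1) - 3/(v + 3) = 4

v = -3.4664 or v = 0.2164

Multiply both sides by (v + 1)(v + 3):
6(v + 3) - 3(v + 1) = 4(v + 1)(v + 3).
Expand and collect terms: 4v^2 + 13v - 3 = 0.
By the quadratic formula, v = (-13 +/- sqrt(217)) / 8, so v ~= 0.2164 or v ~= -3.4664.
Neither value makes a denominator zero (v != -1, v != -3), so both are valid.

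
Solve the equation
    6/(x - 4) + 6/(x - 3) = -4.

x = 0.4189 or x = 3.5811

Multiply both sides by (x - 4)(x - 3):
6(x - 3) + 6(x - 4) = -4(x - 4)(x - 3).
Expand and collect terms: -4x² + 16x - 6 = 0.
By the quadratic formula, x = (-16 ± √160) / -8, so x ≈ 0.4189 or x ≈ 3.5811.
Neither value makes a denominator zero (x ≠ 4, x ≠ 3), so both are valid.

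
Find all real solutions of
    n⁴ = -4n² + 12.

Let u = n². The equation becomes u² + 4u - 12 = 0.
Factor: (u - 2)(u + 6) = 0, so u = 2 or u = -6.
n² = 2 gives n = ±√(2) ≈ ±1.4142.
n² = -6 < 0 has no real solution.

n = -1.4142 or n = 1.4142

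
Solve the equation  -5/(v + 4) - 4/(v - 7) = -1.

Multiply both sides by (v + 4)(v - 7):
-5(v - 7) - 4(v + 4) = -(v + 4)(v - 7).
Expand and collect terms: -v^2 + 12v + 9 = 0.
By the quadratic formula, v = (-12 +/- sqrt(180)) / -2, so v ~= -0.7082 or v ~= 12.7082.
Neither value makes a denominator zero (v != -4, v != 7), so both are valid.

v = -0.7082 or v = 12.7082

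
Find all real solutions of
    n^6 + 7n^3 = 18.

Let u = n^3. The equation becomes u^2 + 7u - 18 = 0.
Factor: (u - 2)(u + 9) = 0, so u = 2 or u = -9.
n^3 = 2 gives n = (2)^(1/3) ~= 1.2599.
n^3 = -9 gives n = -(9)^(1/3) ~= -2.0801.

n = -2.0801 or n = 1.2599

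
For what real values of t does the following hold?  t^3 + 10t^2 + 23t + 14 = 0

Possible rational roots are divisors of 14. Testing t = -2 gives 0, so (t + 2) is a factor.
Divide: t^3 + 10t^2 + 23t + 14 = (t + 2)(t^2 + 8t + 7).
Factor the quadratic: t = -1 or t = -7.

t = -7 or t = -2 or t = -1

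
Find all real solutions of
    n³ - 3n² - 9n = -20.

Rearrange: n³ - 3n² - 9n + 20 = 0.
Possible rational roots are divisors of 20. Testing n = 4 gives 0, so (n - 4) is a factor.
Divide: n³ - 3n² - 9n + 20 = (n - 4)(n² + n - 5).
Apply the quadratic formula to n² + n - 5 = 0: n = (-1 ± √21)/2, i.e. n ≈ 1.7913 or n ≈ -2.7913.

n = -2.7913 or n = 1.7913 or n = 4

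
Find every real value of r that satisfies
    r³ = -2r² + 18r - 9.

Rearrange: r³ + 2r² - 18r + 9 = 0.
Possible rational roots are divisors of 9. Testing r = 3 gives 0, so (r - 3) is a factor.
Divide: r³ + 2r² - 18r + 9 = (r - 3)(r² + 5r - 3).
Apply the quadratic formula to r² + 5r - 3 = 0: r = (-5 ± √37)/2, i.e. r ≈ 0.5414 or r ≈ -5.5414.

r = -5.5414 or r = 0.5414 or r = 3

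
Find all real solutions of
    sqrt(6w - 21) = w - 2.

Square both sides: 6w - 21 = (w - 2)^2.
Expand and rearrange: w^2 - 10w + 25 = 0.
This gives the repeated root w = 5.
Check in the original equation:
  w = 5: sqrt(9) = 3, while w - 2 = 3 — valid.

w = 5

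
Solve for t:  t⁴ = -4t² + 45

t = -2.2361 or t = 2.2361

Let u = t². The equation becomes u² + 4u - 45 = 0.
Factor: (u - 5)(u + 9) = 0, so u = 5 or u = -9.
t² = 5 gives t = ±√(5) ≈ ±2.2361.
t² = -9 < 0 has no real solution.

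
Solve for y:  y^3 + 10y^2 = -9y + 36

Rearrange: y^3 + 10y^2 + 9y - 36 = 0.
Possible rational roots are divisors of -36. Testing y = -3 gives 0, so (y + 3) is a factor.
Divide: y^3 + 10y^2 + 9y - 36 = (y + 3)(y^2 + 7y - 12).
Apply the quadratic formula to y^2 + 7y - 12 = 0: y = (-7 +/- sqrt(97))/2, i.e. y ~= 1.4244 or y ~= -8.4244.

y = -8.4244 or y = -3 or y = 1.4244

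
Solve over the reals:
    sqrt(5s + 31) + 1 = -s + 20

Isolate the radical: sqrt(5s + 31) = -s + 19.
Square both sides: 5s + 31 = (-s + 19)^2.
Expand and rearrange: s^2 - 43s + 330 = 0.
Solving gives s = 33 or s = 10.
Check each candidate in the original equation:
  s = 33: sqrt(196) = 14, while -s + 19 = -14 — extraneous.
  s = 10: sqrt(81) = 9, while -s + 19 = 9 — valid.

s = 10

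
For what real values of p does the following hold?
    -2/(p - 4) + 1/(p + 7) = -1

Multiply both sides by (p - 4)(p + 7):
-2(p + 7) + (p - 4) = -(p - 4)(p + 7).
Expand and collect terms: -p² - 2p + 46 = 0.
By the quadratic formula, p = (2 ± √188) / -2, so p ≈ -7.8557 or p ≈ 5.8557.
Neither value makes a denominator zero (p ≠ 4, p ≠ -7), so both are valid.

p = -7.8557 or p = 5.8557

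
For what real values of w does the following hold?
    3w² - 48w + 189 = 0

Factor: 3(w - 9)(w - 7) = 0.
So w = 9 or w = 7.

w = 7 or w = 9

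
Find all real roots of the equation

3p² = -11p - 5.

p = -3.135 or p = -0.5316

Rearrange to standard form: 3p² + 11p + 5 = 0.
Discriminant: (11)² − 4·3·5 = 61.
Quadratic formula: p = (-11 ± √61) / 6.
So p = -11/6 + √(61)/6 ≈ -0.5316 or p = -11/6 - √(61)/6 ≈ -3.135.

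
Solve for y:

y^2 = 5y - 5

y = 1.382 or y = 3.618

Rearrange to standard form: y^2 - 5y + 5 = 0.
Discriminant: (-5)^2 - 4*1*5 = 5.
Quadratic formula: y = (5 +/- sqrt(5)) / 2.
So y = sqrt(5)/2 + 5/2 ~= 3.618 or y = 5/2 - sqrt(5)/2 ~= 1.382.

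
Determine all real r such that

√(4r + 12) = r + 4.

r = -2

Square both sides: 4r + 12 = (r + 4)².
Expand and rearrange: r² + 4r + 4 = 0.
This gives the repeated root r = -2.
Check in the original equation:
  r = -2: √(4) = 2, while r + 4 = 2 — valid.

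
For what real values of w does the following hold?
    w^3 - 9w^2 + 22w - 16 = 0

Possible rational roots are divisors of -16. Testing w = 2 gives 0, so (w - 2) is a factor.
Divide: w^3 - 9w^2 + 22w - 16 = (w - 2)(w^2 - 7w + 8).
Apply the quadratic formula to w^2 - 7w + 8 = 0: w = (7 +/- sqrt(17))/2, i.e. w ~= 5.5616 or w ~= 1.4384.

w = 1.4384 or w = 2 or w = 5.5616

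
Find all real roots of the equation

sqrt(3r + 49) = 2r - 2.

Square both sides: 3r + 49 = (2r - 2)^2.
Expand and rearrange: 4r^2 - 11r - 45 = 0.
Solving gives r = 5 or r = -2.25.
Check each candidate in the original equation:
  r = 5: sqrt(64) = 8, while 2r - 2 = 8 — valid.
  r = -2.25: sqrt(42.25) = 6.5, while 2r - 2 = -6.5 — extraneous.

r = 5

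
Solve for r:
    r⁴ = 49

r = -2.6458 or r = 2.6458

Let u = r². The equation becomes u² - 49 = 0.
Factor: (u - 7)(u + 7) = 0, so u = 7 or u = -7.
r² = 7 gives r = ±√(7) ≈ ±2.6458.
r² = -7 < 0 has no real solution.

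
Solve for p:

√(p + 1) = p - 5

Square both sides: p + 1 = (p - 5)².
Expand and rearrange: p² - 11p + 24 = 0.
Solving gives p = 8 or p = 3.
Check each candidate in the original equation:
  p = 8: √(9) = 3, while p - 5 = 3 — valid.
  p = 3: √(4) = 2, while p - 5 = -2 — extraneous.

p = 8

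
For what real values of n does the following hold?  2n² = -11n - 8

Rearrange to standard form: 2n² + 11n + 8 = 0.
Discriminant: (11)² − 4·2·8 = 57.
Quadratic formula: n = (-11 ± √57) / 4.
So n = -11/4 + √(57)/4 ≈ -0.8625 or n = -11/4 - √(57)/4 ≈ -4.6375.

n = -4.6375 or n = -0.8625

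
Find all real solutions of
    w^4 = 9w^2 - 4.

w = -2.9208 or w = -0.6847 or w = 0.6847 or w = 2.9208

Let u = w^2. The equation becomes u^2 - 9u + 4 = 0.
By the quadratic formula, u = sqrt(65)/2 + 9/2 or u = 9/2 - sqrt(65)/2.
w^2 = sqrt(65)/2 + 9/2 gives w = +/-sqrt(sqrt(65)/2 + 9/2) ~= +/-2.9208.
w^2 = 9/2 - sqrt(65)/2 gives w = +/-sqrt(9/2 - sqrt(65)/2) ~= +/-0.6847.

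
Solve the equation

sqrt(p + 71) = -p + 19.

p = 10

Square both sides: p + 71 = (-p + 19)^2.
Expand and rearrange: p^2 - 39p + 290 = 0.
Solving gives p = 29 or p = 10.
Check each candidate in the original equation:
  p = 29: sqrt(100) = 10, while -p + 19 = -10 — extraneous.
  p = 10: sqrt(81) = 9, while -p + 19 = 9 — valid.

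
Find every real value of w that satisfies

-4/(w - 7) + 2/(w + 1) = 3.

w = -0.1813 or w = 5.5147

Multiply both sides by (w - 7)(w + 1):
-4(w + 1) + 2(w - 7) = 3(w - 7)(w + 1).
Expand and collect terms: 3w² - 16w - 3 = 0.
By the quadratic formula, w = (16 ± √292) / 6, so w ≈ 5.5147 or w ≈ -0.1813.
Neither value makes a denominator zero (w ≠ 7, w ≠ -1), so both are valid.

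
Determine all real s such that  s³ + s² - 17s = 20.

s = -4 or s = -1.1926 or s = 4.1926

Rearrange: s³ + s² - 17s - 20 = 0.
Possible rational roots are divisors of -20. Testing s = -4 gives 0, so (s + 4) is a factor.
Divide: s³ + s² - 17s - 20 = (s + 4)(s² - 3s - 5).
Apply the quadratic formula to s² - 3s - 5 = 0: s = (3 ± √29)/2, i.e. s ≈ 4.1926 or s ≈ -1.1926.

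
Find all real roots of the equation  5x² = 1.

x = -0.4472 or x = 0.4472

Rearrange to standard form: 5x² - 1 = 0.
Discriminant: (0)² − 4·5·(-1) = 20.
Quadratic formula: x = (0 ± √20) / 10.
So x = √(5)/5 ≈ 0.4472 or x = -√(5)/5 ≈ -0.4472.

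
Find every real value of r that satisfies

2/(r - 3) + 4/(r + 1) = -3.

r = -2.5166 or r = 2.5166

Multiply both sides by (r - 3)(r + 1):
2(r + 1) + 4(r - 3) = -3(r - 3)(r + 1).
Expand and collect terms: -3r² + 19 = 0.
By the quadratic formula, r = (0 ± √228) / -6, so r ≈ -2.5166 or r ≈ 2.5166.
Neither value makes a denominator zero (r ≠ 3, r ≠ -1), so both are valid.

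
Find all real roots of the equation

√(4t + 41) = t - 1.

Square both sides: 4t + 41 = (t - 1)².
Expand and rearrange: t² - 6t - 40 = 0.
Solving gives t = 10 or t = -4.
Check each candidate in the original equation:
  t = 10: √(81) = 9, while t - 1 = 9 — valid.
  t = -4: √(25) = 5, while t - 1 = -5 — extraneous.

t = 10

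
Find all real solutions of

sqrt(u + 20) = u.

Square both sides: u + 20 = (u)^2.
Expand and rearrange: u^2 - u - 20 = 0.
Solving gives u = 5 or u = -4.
Check each candidate in the original equation:
  u = 5: sqrt(25) = 5, while u = 5 — valid.
  u = -4: sqrt(16) = 4, while u = -4 — extraneous.

u = 5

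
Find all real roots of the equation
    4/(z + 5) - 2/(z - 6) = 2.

z = -2.7417 or z = 4.7417

Multiply both sides by (z + 5)(z - 6):
4(z - 6) - 2(z + 5) = 2(z + 5)(z - 6).
Expand and collect terms: 2z² - 4z - 26 = 0.
By the quadratic formula, z = (4 ± √224) / 4, so z ≈ 4.7417 or z ≈ -2.7417.
Neither value makes a denominator zero (z ≠ -5, z ≠ 6), so both are valid.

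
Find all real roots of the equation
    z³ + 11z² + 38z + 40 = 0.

Possible rational roots are divisors of 40. Testing z = -5 gives 0, so (z + 5) is a factor.
Divide: z³ + 11z² + 38z + 40 = (z + 5)(z² + 6z + 8).
Factor the quadratic: z = -2 or z = -4.

z = -5 or z = -4 or z = -2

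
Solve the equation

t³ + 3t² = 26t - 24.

t = -7.1231 or t = 1.1231 or t = 3

Rearrange: t³ + 3t² - 26t + 24 = 0.
Possible rational roots are divisors of 24. Testing t = 3 gives 0, so (t - 3) is a factor.
Divide: t³ + 3t² - 26t + 24 = (t - 3)(t² + 6t - 8).
Apply the quadratic formula to t² + 6t - 8 = 0: t = (-6 ± √68)/2, i.e. t ≈ 1.1231 or t ≈ -7.1231.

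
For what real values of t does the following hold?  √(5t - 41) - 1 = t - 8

t = 9 or t = 10

Isolate the radical: √(5t - 41) = t - 7.
Square both sides: 5t - 41 = (t - 7)².
Expand and rearrange: t² - 19t + 90 = 0.
Solving gives t = 10 or t = 9.
Check each candidate in the original equation:
  t = 10: √(9) = 3, while t - 7 = 3 — valid.
  t = 9: √(4) = 2, while t - 7 = 2 — valid.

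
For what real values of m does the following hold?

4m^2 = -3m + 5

Rearrange to standard form: 4m^2 + 3m - 5 = 0.
Discriminant: (3)^2 - 4*4*(-5) = 89.
Quadratic formula: m = (-3 +/- sqrt(89)) / 8.
So m = -3/8 + sqrt(89)/8 ~= 0.8042 or m = -sqrt(89)/8 - 3/8 ~= -1.5542.

m = -1.5542 or m = 0.8042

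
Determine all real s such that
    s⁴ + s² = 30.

s = -2.2361 or s = 2.2361

Let u = s². The equation becomes u² + u - 30 = 0.
Factor: (u + 6)(u - 5) = 0, so u = -6 or u = 5.
s² = -6 < 0 has no real solution.
s² = 5 gives s = ±√(5) ≈ ±2.2361.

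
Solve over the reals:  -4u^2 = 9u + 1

Rearrange to standard form: -4u^2 - 9u - 1 = 0.
Discriminant: (-9)^2 - 4*(-4)*(-1) = 65.
Quadratic formula: u = (9 +/- sqrt(65)) / (-8).
So u = -9/8 - sqrt(65)/8 ~= -2.1328 or u = -9/8 + sqrt(65)/8 ~= -0.1172.

u = -2.1328 or u = -0.1172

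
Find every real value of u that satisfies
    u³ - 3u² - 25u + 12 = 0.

u = -4 or u = 0.4586 or u = 6.5414

Possible rational roots are divisors of 12. Testing u = -4 gives 0, so (u + 4) is a factor.
Divide: u³ - 3u² - 25u + 12 = (u + 4)(u² - 7u + 3).
Apply the quadratic formula to u² - 7u + 3 = 0: u = (7 ± √37)/2, i.e. u ≈ 6.5414 or u ≈ 0.4586.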